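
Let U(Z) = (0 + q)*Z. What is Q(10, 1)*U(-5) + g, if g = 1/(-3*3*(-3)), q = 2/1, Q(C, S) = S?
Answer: -269/27 ≈ -9.9630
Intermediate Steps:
q = 2 (q = 2*1 = 2)
U(Z) = 2*Z (U(Z) = (0 + 2)*Z = 2*Z)
g = 1/27 (g = 1/(-9*(-3)) = 1/27 ≈ 0.037037)
Q(10, 1)*U(-5) + g = 1*(2*(-5)) + 1/27 = 1*(-10) + 1/27 = -10 + 1/27 = -269/27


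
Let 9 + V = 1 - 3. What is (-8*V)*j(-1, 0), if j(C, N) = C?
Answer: -88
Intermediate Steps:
V = -11 (V = -9 + (1 - 3) = -9 - 2 = -11)
(-8*V)*j(-1, 0) = -8*(-11)*(-1) = 88*(-1) = -88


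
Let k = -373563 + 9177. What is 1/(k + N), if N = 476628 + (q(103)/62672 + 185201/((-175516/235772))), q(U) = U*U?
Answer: -2749984688/375482266112089 ≈ -7.3239e-6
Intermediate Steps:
q(U) = U**2
k = -364386
N = 626573654409479/2749984688 (N = 476628 + (103**2/62672 + 185201/((-175516/235772))) = 476628 + (10609*(1/62672) + 185201/((-175516*1/235772))) = 476628 + (10609/62672 + 185201/(-43879/58943)) = 476628 + (10609/62672 + 185201*(-58943/43879)) = 476628 + (10609/62672 - 10916302543/43879) = 476628 - 684146047462585/2749984688 = 626573654409479/2749984688 ≈ 2.2785e+5)
1/(k + N) = 1/(-364386 + 626573654409479/2749984688) = 1/(-375482266112089/2749984688) = -2749984688/375482266112089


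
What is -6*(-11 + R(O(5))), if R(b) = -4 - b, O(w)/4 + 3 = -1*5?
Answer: -102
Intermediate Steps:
O(w) = -32 (O(w) = -12 + 4*(-1*5) = -12 + 4*(-5) = -12 - 20 = -32)
-6*(-11 + R(O(5))) = -6*(-11 + (-4 - 1*(-32))) = -6*(-11 + (-4 + 32)) = -6*(-11 + 28) = -6*17 = -102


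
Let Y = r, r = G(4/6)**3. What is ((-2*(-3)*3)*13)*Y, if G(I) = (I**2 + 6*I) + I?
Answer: 2530736/81 ≈ 31244.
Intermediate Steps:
G(I) = I**2 + 7*I
r = 97336/729 (r = ((4/6)*(7 + 4/6))**3 = ((4*(1/6))*(7 + 4*(1/6)))**3 = (2*(7 + 2/3)/3)**3 = ((2/3)*(23/3))**3 = (46/9)**3 = 97336/729 ≈ 133.52)
Y = 97336/729 ≈ 133.52
((-2*(-3)*3)*13)*Y = ((-2*(-3)*3)*13)*(97336/729) = ((6*3)*13)*(97336/729) = (18*13)*(97336/729) = 234*(97336/729) = 2530736/81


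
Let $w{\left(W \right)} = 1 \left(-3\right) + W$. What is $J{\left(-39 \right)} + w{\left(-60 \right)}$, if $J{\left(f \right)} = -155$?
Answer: $-218$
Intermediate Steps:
$w{\left(W \right)} = -3 + W$
$J{\left(-39 \right)} + w{\left(-60 \right)} = -155 - 63 = -218$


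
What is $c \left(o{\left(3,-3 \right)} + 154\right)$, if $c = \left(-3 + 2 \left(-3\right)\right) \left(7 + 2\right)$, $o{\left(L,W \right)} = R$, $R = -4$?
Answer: $-12150$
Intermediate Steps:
$o{\left(L,W \right)} = -4$
$c = -81$ ($c = \left(-3 - 6\right) 9 = \left(-9\right) 9 = -81$)
$c \left(o{\left(3,-3 \right)} + 154\right) = - 81 \left(-4 + 154\right) = \left(-81\right) 150 = -12150$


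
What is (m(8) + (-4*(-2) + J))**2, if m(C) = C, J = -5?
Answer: 121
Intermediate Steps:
(m(8) + (-4*(-2) + J))**2 = (8 + (-4*(-2) - 5))**2 = (8 + (8 - 5))**2 = (8 + 3)**2 = 11**2 = 121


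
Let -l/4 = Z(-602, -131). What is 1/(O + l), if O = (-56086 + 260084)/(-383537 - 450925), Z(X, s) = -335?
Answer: 417231/558987541 ≈ 0.00074640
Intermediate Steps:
l = 1340 (l = -4*(-335) = 1340)
O = -101999/417231 (O = 203998/(-834462) = 203998*(-1/834462) = -101999/417231 ≈ -0.24447)
1/(O + l) = 1/(-101999/417231 + 1340) = 1/(558987541/417231) = 417231/558987541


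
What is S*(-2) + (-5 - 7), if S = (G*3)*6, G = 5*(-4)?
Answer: 708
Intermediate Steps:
G = -20
S = -360 (S = -20*3*6 = -60*6 = -360)
S*(-2) + (-5 - 7) = -360*(-2) + (-5 - 7) = 720 - 12 = 708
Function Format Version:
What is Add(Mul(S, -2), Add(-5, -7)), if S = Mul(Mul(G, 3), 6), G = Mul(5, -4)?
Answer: 708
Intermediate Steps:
G = -20
S = -360 (S = Mul(Mul(-20, 3), 6) = Mul(-60, 6) = -360)
Add(Mul(S, -2), Add(-5, -7)) = Add(Mul(-360, -2), Add(-5, -7)) = Add(720, -12) = 708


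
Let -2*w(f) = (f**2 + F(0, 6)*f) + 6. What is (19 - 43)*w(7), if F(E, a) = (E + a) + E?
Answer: 1164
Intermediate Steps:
F(E, a) = a + 2*E
w(f) = -3 - 3*f - f**2/2 (w(f) = -((f**2 + (6 + 2*0)*f) + 6)/2 = -((f**2 + (6 + 0)*f) + 6)/2 = -((f**2 + 6*f) + 6)/2 = -(6 + f**2 + 6*f)/2 = -3 - 3*f - f**2/2)
(19 - 43)*w(7) = (19 - 43)*(-3 - 3*7 - 1/2*7**2) = -24*(-3 - 21 - 1/2*49) = -24*(-3 - 21 - 49/2) = -24*(-97/2) = 1164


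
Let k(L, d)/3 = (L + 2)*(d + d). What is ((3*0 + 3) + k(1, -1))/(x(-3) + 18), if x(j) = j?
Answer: -1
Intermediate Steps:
k(L, d) = 6*d*(2 + L) (k(L, d) = 3*((L + 2)*(d + d)) = 3*((2 + L)*(2*d)) = 3*(2*d*(2 + L)) = 6*d*(2 + L))
((3*0 + 3) + k(1, -1))/(x(-3) + 18) = ((3*0 + 3) + 6*(-1)*(2 + 1))/(-3 + 18) = ((0 + 3) + 6*(-1)*3)/15 = (3 - 18)*(1/15) = -15*1/15 = -1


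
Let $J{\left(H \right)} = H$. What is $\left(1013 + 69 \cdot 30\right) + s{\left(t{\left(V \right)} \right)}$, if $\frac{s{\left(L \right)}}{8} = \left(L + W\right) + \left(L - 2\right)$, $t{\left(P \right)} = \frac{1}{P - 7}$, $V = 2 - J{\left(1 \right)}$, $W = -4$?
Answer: $\frac{9097}{3} \approx 3032.3$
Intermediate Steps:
$V = 1$ ($V = 2 - 1 = 1$)
$t{\left(P \right)} = \frac{1}{-7 + P}$
$s{\left(L \right)} = -48 + 16 L$ ($s{\left(L \right)} = 8 \left(\left(L - 4\right) + \left(L - 2\right)\right) = 8 \left(\left(-4 + L\right) + \left(L - 2\right)\right) = 8 \left(\left(-4 + L\right) + \left(-2 + L\right)\right) = 8 \left(-6 + 2 L\right) = -48 + 16 L$)
$\left(1013 + 69 \cdot 30\right) + s{\left(t{\left(V \right)} \right)} = \left(1013 + 69 \cdot 30\right) - \left(48 - \frac{16}{-7 + 1}\right) = \left(1013 + 2070\right) - \left(48 - \frac{16}{-6}\right) = 3083 + \left(-48 + 16 \left(- \frac{1}{6}\right)\right) = 3083 - \frac{152}{3} = \frac{9097}{3}$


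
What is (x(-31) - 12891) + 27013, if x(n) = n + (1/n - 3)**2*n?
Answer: 427985/31 ≈ 13806.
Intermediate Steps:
x(n) = n + n*(-3 + 1/n)**2 (x(n) = n + (-3 + 1/n)**2*n = n + n*(-3 + 1/n)**2)
(x(-31) - 12891) + 27013 = ((-31 + (-1 + 3*(-31))**2/(-31)) - 12891) + 27013 = ((-31 - (-1 - 93)**2/31) - 12891) + 27013 = ((-31 - 1/31*(-94)**2) - 12891) + 27013 = ((-31 - 1/31*8836) - 12891) + 27013 = ((-31 - 8836/31) - 12891) + 27013 = (-9797/31 - 12891) + 27013 = -409418/31 + 27013 = 427985/31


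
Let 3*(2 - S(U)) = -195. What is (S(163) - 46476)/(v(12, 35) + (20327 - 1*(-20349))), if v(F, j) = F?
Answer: -46409/40688 ≈ -1.1406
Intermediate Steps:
S(U) = 67 (S(U) = 2 - ⅓*(-195) = 2 + 65 = 67)
(S(163) - 46476)/(v(12, 35) + (20327 - 1*(-20349))) = (67 - 46476)/(12 + (20327 - 1*(-20349))) = -46409/(12 + (20327 + 20349)) = -46409/(12 + 40676) = -46409/40688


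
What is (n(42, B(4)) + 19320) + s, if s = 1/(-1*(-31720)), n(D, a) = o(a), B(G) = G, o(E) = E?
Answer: 612957281/31720 ≈ 19324.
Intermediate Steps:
n(D, a) = a
s = 1/31720 ≈ 3.1526e-5
(n(42, B(4)) + 19320) + s = (4 + 19320) + 1/31720 = 19324 + 1/31720 = 612957281/31720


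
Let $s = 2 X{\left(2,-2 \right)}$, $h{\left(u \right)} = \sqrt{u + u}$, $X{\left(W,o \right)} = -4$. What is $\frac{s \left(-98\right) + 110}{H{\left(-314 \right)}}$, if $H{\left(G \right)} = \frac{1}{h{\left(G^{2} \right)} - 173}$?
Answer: $-154662 + 280716 \sqrt{2} \approx 2.4233 \cdot 10^{5}$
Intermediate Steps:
$h{\left(u \right)} = \sqrt{2} \sqrt{u}$ ($h{\left(u \right)} = \sqrt{2 u} = \sqrt{2} \sqrt{u}$)
$s = -8$ ($s = 2 \left(-4\right) = -8$)
$H{\left(G \right)} = \frac{1}{-173 + \sqrt{2} \sqrt{G^{2}}}$ ($H{\left(G \right)} = \frac{1}{\sqrt{2} \sqrt{G^{2}} - 173} = \frac{1}{-173 + \sqrt{2} \sqrt{G^{2}}}$)
$\frac{s \left(-98\right) + 110}{H{\left(-314 \right)}} = \frac{\left(-8\right) \left(-98\right) + 110}{\frac{1}{-173 + \sqrt{2} \sqrt{\left(-314\right)^{2}}}} = \frac{784 + 110}{\frac{1}{-173 + \sqrt{2} \sqrt{98596}}} = \frac{894}{\frac{1}{-173 + \sqrt{2} \cdot 314}} = \frac{894}{\frac{1}{-173 + 314 \sqrt{2}}} = 894 \left(-173 + 314 \sqrt{2}\right) = -154662 + 280716 \sqrt{2}$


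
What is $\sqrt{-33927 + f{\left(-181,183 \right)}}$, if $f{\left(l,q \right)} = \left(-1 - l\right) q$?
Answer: $i \sqrt{987} \approx 31.417 i$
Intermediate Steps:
$f{\left(l,q \right)} = q \left(-1 - l\right)$
$\sqrt{-33927 + f{\left(-181,183 \right)}} = \sqrt{-33927 - 183 \left(1 - 181\right)} = \sqrt{-33927 - 183 \left(-180\right)} = \sqrt{-33927 + 32940} = \sqrt{-987} = i \sqrt{987}$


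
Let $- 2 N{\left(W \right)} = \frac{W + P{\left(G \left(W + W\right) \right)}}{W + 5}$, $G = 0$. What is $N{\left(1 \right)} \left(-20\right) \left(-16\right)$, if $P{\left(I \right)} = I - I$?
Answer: $- \frac{80}{3} \approx -26.667$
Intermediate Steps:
$P{\left(I \right)} = 0$
$N{\left(W \right)} = - \frac{W}{2 \left(5 + W\right)}$ ($N{\left(W \right)} = - \frac{\left(W + 0\right) \frac{1}{W + 5}}{2} = - \frac{W \frac{1}{5 + W}}{2} = - \frac{W}{2 \left(5 + W\right)}$)
$N{\left(1 \right)} \left(-20\right) \left(-16\right) = \left(-1\right) 1 \frac{1}{10 + 2 \cdot 1} \left(-20\right) \left(-16\right) = \left(-1\right) 1 \frac{1}{10 + 2} \left(-20\right) \left(-16\right) = \left(-1\right) 1 \cdot \frac{1}{12} \left(-20\right) \left(-16\right) = \left(- \frac{1}{12}\right) \left(-20\right) \left(-16\right) = \frac{5}{3} \left(-16\right) = - \frac{80}{3}$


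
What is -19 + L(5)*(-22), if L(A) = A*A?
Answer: -569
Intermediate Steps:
L(A) = A**2
-19 + L(5)*(-22) = -19 + 5**2*(-22) = -19 + 25*(-22) = -19 - 550 = -569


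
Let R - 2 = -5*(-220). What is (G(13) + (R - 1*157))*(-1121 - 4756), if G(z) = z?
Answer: -5630166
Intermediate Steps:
R = 1102 (R = 2 - 5*(-220) = 2 + 1100 = 1102)
(G(13) + (R - 1*157))*(-1121 - 4756) = (13 + (1102 - 1*157))*(-1121 - 4756) = (13 + (1102 - 157))*(-5877) = (13 + 945)*(-5877) = 958*(-5877) = -5630166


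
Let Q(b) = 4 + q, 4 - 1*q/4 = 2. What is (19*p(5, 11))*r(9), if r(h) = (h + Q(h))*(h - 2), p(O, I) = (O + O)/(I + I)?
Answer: 13965/11 ≈ 1269.5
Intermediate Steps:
q = 8 (q = 16 - 4*2 = 16 - 8 = 8)
Q(b) = 12 (Q(b) = 4 + 8 = 12)
p(O, I) = O/I (p(O, I) = (2*O)/((2*I)) = (2*O)*(1/(2*I)) = O/I)
r(h) = (-2 + h)*(12 + h) (r(h) = (h + 12)*(h - 2) = (12 + h)*(-2 + h) = (-2 + h)*(12 + h))
(19*p(5, 11))*r(9) = (19*(5/11))*(-24 + 9² + 10*9) = (19*(5*(1/11)))*(-24 + 81 + 90) = (19*(5/11))*147 = (95/11)*147 = 13965/11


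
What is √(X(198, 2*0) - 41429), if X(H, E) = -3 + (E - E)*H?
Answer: 2*I*√10358 ≈ 203.55*I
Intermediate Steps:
X(H, E) = -3 (X(H, E) = -3 + 0*H = -3 + 0 = -3)
√(X(198, 2*0) - 41429) = √(-3 - 41429) = √(-41432) = 2*I*√10358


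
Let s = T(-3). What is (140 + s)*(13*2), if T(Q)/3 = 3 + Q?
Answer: 3640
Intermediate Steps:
T(Q) = 9 + 3*Q (T(Q) = 3*(3 + Q) = 9 + 3*Q)
s = 0 (s = 9 + 3*(-3) = 9 - 9 = 0)
(140 + s)*(13*2) = (140 + 0)*(13*2) = 140*26 = 3640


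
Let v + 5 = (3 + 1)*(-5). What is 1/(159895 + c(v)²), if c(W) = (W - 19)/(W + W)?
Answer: 625/99934859 ≈ 6.2541e-6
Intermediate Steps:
v = -25 (v = -5 + (3 + 1)*(-5) = -5 + 4*(-5) = -5 - 20 = -25)
c(W) = (-19 + W)/(2*W) (c(W) = (-19 + W)/((2*W)) = (-19 + W)*(1/(2*W)) = (-19 + W)/(2*W))
1/(159895 + c(v)²) = 1/(159895 + ((½)*(-19 - 25)/(-25))²) = 1/(159895 + ((½)*(-1/25)*(-44))²) = 1/(159895 + (22/25)²) = 1/(159895 + 484/625) = 1/(99934859/625) = 625/99934859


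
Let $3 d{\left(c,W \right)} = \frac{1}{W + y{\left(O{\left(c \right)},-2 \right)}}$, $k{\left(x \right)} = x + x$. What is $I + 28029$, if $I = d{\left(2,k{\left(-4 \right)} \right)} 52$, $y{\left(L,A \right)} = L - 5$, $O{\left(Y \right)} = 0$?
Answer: $\frac{84083}{3} \approx 28028.0$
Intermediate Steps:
$y{\left(L,A \right)} = -5 + L$
$k{\left(x \right)} = 2 x$
$d{\left(c,W \right)} = \frac{1}{3 \left(-5 + W\right)}$ ($d{\left(c,W \right)} = \frac{1}{3 \left(W + \left(-5 + 0\right)\right)} = \frac{1}{3 \left(W - 5\right)} = \frac{1}{3 \left(-5 + W\right)}$)
$I = - \frac{4}{3}$ ($I = \frac{1}{3 \left(-5 + 2 \left(-4\right)\right)} 52 = \frac{1}{3 \left(-5 - 8\right)} 52 = \frac{1}{3 \left(-13\right)} 52 = \frac{1}{3} \left(- \frac{1}{13}\right) 52 = \left(- \frac{1}{39}\right) 52 = - \frac{4}{3} \approx -1.3333$)
$I + 28029 = - \frac{4}{3} + 28029 = \frac{84083}{3}$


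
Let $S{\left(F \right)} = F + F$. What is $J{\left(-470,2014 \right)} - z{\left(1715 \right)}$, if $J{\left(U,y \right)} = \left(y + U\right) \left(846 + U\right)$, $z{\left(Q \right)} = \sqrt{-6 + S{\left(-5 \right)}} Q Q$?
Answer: $580544 - 11764900 i \approx 5.8054 \cdot 10^{5} - 1.1765 \cdot 10^{7} i$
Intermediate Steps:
$S{\left(F \right)} = 2 F$
$z{\left(Q \right)} = 4 i Q^{2}$ ($z{\left(Q \right)} = \sqrt{-6 + 2 \left(-5\right)} Q Q = \sqrt{-6 - 10} Q Q = \sqrt{-16} Q Q = 4 i Q Q = 4 i Q^{2}$)
$J{\left(U,y \right)} = \left(846 + U\right) \left(U + y\right)$ ($J{\left(U,y \right)} = \left(U + y\right) \left(846 + U\right) = \left(846 + U\right) \left(U + y\right)$)
$J{\left(-470,2014 \right)} - z{\left(1715 \right)} = \left(\left(-470\right)^{2} + 846 \left(-470\right) + 846 \cdot 2014 - 946580\right) - 4 i 1715^{2} = \left(220900 - 397620 + 1703844 - 946580\right) - 4 i 2941225 = 580544 - 11764900 i$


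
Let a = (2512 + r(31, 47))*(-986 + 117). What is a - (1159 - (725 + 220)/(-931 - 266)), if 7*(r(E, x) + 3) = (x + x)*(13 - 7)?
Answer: -299449149/133 ≈ -2.2515e+6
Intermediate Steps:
r(E, x) = -3 + 12*x/7 (r(E, x) = -3 + ((x + x)*(13 - 7))/7 = -3 + ((2*x)*6)/7 = -3 + (12*x)/7 = -3 + 12*x/7)
a = -15752363/7 (a = (2512 + (-3 + (12/7)*47))*(-986 + 117) = (2512 + (-3 + 564/7))*(-869) = (2512 + 543/7)*(-869) = (18127/7)*(-869) = -15752363/7 ≈ -2.2503e+6)
a - (1159 - (725 + 220)/(-931 - 266)) = -15752363/7 - (1159 - (725 + 220)/(-931 - 266)) = -15752363/7 - (1159 - 945/(-1197)) = -15752363/7 - (1159 - 945*(-1)/1197) = -15752363/7 - (1159 - 1*(-15/19)) = -15752363/7 - (1159 + 15/19) = -15752363/7 - 1*22036/19 = -15752363/7 - 22036/19 = -299449149/133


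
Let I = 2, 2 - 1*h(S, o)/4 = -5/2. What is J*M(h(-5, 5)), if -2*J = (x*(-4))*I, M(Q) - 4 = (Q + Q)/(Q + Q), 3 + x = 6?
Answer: 60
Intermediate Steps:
h(S, o) = 18 (h(S, o) = 8 - (-20)/2 = 8 - 4*(-5/2) = 8 + 10 = 18)
x = 3 (x = -3 + 6 = 3)
M(Q) = 5 (M(Q) = 4 + (Q + Q)/(Q + Q) = 4 + (2*Q)/((2*Q)) = 4 + (2*Q)*(1/(2*Q)) = 4 + 1 = 5)
J = 12 (J = -3*(-4)*2/2 = -(-6)*2 = -½*(-24) = 12)
J*M(h(-5, 5)) = 12*5 = 60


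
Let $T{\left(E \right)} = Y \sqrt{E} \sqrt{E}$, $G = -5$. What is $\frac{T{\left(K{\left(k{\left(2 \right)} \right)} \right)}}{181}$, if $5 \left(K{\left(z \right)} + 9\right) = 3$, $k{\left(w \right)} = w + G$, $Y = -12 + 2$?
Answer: $\frac{84}{181} \approx 0.46409$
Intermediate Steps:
$Y = -10$
$k{\left(w \right)} = -5 + w$ ($k{\left(w \right)} = w - 5 = -5 + w$)
$K{\left(z \right)} = - \frac{42}{5}$ ($K{\left(z \right)} = -9 + \frac{1}{5} \cdot 3 = -9 + \frac{3}{5} = - \frac{42}{5}$)
$T{\left(E \right)} = - 10 E$ ($T{\left(E \right)} = - 10 \sqrt{E} \sqrt{E} = - 10 E$)
$\frac{T{\left(K{\left(k{\left(2 \right)} \right)} \right)}}{181} = \frac{\left(-10\right) \left(- \frac{42}{5}\right)}{181} = 84 \cdot \frac{1}{181} = \frac{84}{181}$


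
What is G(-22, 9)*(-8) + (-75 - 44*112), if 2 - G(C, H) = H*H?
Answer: -4371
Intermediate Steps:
G(C, H) = 2 - H² (G(C, H) = 2 - H*H = 2 - H²)
G(-22, 9)*(-8) + (-75 - 44*112) = (2 - 1*9²)*(-8) + (-75 - 44*112) = (2 - 1*81)*(-8) + (-75 - 4928) = (2 - 81)*(-8) - 5003 = -79*(-8) - 5003 = 632 - 5003 = -4371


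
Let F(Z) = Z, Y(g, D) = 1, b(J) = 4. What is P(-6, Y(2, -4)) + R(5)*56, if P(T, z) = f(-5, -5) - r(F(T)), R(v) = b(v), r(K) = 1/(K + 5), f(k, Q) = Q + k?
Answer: 215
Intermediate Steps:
r(K) = 1/(5 + K)
R(v) = 4
P(T, z) = -10 - 1/(5 + T) (P(T, z) = (-5 - 5) - 1/(5 + T) = -10 - 1/(5 + T))
P(-6, Y(2, -4)) + R(5)*56 = (-51 - 10*(-6))/(5 - 6) + 4*56 = (-51 + 60)/(-1) + 224 = -1*9 + 224 = -9 + 224 = 215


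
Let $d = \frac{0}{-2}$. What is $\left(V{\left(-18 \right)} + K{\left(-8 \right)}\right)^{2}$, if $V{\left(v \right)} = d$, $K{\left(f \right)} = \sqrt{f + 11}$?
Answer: $3$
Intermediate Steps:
$d = 0$ ($d = 0 \left(- \frac{1}{2}\right) = 0$)
$K{\left(f \right)} = \sqrt{11 + f}$
$V{\left(v \right)} = 0$
$\left(V{\left(-18 \right)} + K{\left(-8 \right)}\right)^{2} = \left(0 + \sqrt{11 - 8}\right)^{2} = \left(0 + \sqrt{3}\right)^{2} = \left(\sqrt{3}\right)^{2} = 3$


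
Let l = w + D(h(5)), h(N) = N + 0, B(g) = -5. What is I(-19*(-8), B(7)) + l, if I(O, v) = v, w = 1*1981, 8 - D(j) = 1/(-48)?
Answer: 95233/48 ≈ 1984.0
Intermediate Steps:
h(N) = N
D(j) = 385/48 (D(j) = 8 - 1/(-48) = 8 - 1*(-1/48) = 8 + 1/48 = 385/48)
w = 1981
l = 95473/48 (l = 1981 + 385/48 = 95473/48 ≈ 1989.0)
I(-19*(-8), B(7)) + l = -5 + 95473/48 = 95233/48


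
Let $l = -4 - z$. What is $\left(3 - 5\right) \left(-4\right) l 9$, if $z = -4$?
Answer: $0$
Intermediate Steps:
$l = 0$ ($l = -4 - -4 = -4 + 4 = 0$)
$\left(3 - 5\right) \left(-4\right) l 9 = \left(3 - 5\right) \left(-4\right) 0 \cdot 9 = \left(-2\right) \left(-4\right) 0 \cdot 9 = 8 \cdot 0 \cdot 9 = 0 \cdot 9 = 0$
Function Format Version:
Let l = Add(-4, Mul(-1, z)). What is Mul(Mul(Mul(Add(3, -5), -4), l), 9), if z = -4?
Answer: 0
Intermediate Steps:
l = 0 (l = Add(-4, Mul(-1, -4)) = Add(-4, 4) = 0)
Mul(Mul(Mul(Add(3, -5), -4), l), 9) = Mul(Mul(Mul(Add(3, -5), -4), 0), 9) = Mul(Mul(Mul(-2, -4), 0), 9) = Mul(Mul(8, 0), 9) = Mul(0, 9) = 0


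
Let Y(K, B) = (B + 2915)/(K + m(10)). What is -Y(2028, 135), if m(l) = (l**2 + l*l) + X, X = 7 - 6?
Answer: -3050/2229 ≈ -1.3683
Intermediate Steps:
X = 1
m(l) = 1 + 2*l**2 (m(l) = (l**2 + l*l) + 1 = (l**2 + l**2) + 1 = 2*l**2 + 1 = 1 + 2*l**2)
Y(K, B) = (2915 + B)/(201 + K) (Y(K, B) = (B + 2915)/(K + (1 + 2*10**2)) = (2915 + B)/(K + (1 + 2*100)) = (2915 + B)/(K + (1 + 200)) = (2915 + B)/(K + 201) = (2915 + B)/(201 + K))
-Y(2028, 135) = -(2915 + 135)/(201 + 2028) = -3050/2229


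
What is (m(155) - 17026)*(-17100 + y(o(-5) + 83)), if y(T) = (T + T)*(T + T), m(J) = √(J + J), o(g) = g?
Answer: -123200136 + 7236*√310 ≈ -1.2307e+8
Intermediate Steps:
m(J) = √2*√J (m(J) = √(2*J) = √2*√J)
y(T) = 4*T² (y(T) = (2*T)*(2*T) = 4*T²)
(m(155) - 17026)*(-17100 + y(o(-5) + 83)) = (√2*√155 - 17026)*(-17100 + 4*(-5 + 83)²) = (√310 - 17026)*(-17100 + 4*78²) = (-17026 + √310)*(-17100 + 4*6084) = (-17026 + √310)*(-17100 + 24336) = (-17026 + √310)*7236 = -123200136 + 7236*√310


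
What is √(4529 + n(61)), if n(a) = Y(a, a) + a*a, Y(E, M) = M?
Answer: √8311 ≈ 91.165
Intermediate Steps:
n(a) = a + a² (n(a) = a + a*a = a + a²)
√(4529 + n(61)) = √(4529 + 61*(1 + 61)) = √(4529 + 61*62) = √(4529 + 3782) = √8311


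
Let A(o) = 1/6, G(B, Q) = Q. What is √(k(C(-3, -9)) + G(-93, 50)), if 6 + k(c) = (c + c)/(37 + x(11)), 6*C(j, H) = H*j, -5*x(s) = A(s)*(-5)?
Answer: √2200118/223 ≈ 6.6515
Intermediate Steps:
A(o) = ⅙
x(s) = ⅙ (x(s) = -(-5)/30 = -⅕*(-⅚) = ⅙)
C(j, H) = H*j/6 (C(j, H) = (H*j)/6 = H*j/6)
k(c) = -6 + 12*c/223 (k(c) = -6 + (c + c)/(37 + ⅙) = -6 + (2*c)/(223/6) = -6 + (2*c)*(6/223) = -6 + 12*c/223)
√(k(C(-3, -9)) + G(-93, 50)) = √((-6 + 12*((⅙)*(-9)*(-3))/223) + 50) = √((-6 + (12/223)*(9/2)) + 50) = √((-6 + 54/223) + 50) = √(-1284/223 + 50) = √(9866/223) = √2200118/223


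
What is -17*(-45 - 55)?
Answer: 1700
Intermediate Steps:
-17*(-45 - 55) = -17*(-100) = 1700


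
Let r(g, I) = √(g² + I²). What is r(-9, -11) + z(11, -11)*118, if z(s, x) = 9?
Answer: 1062 + √202 ≈ 1076.2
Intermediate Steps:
r(g, I) = √(I² + g²)
r(-9, -11) + z(11, -11)*118 = √((-11)² + (-9)²) + 9*118 = √(121 + 81) + 1062 = √202 + 1062 = 1062 + √202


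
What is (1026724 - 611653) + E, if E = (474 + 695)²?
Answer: 1781632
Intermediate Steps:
E = 1366561 (E = 1169² = 1366561)
(1026724 - 611653) + E = (1026724 - 611653) + 1366561 = 415071 + 1366561 = 1781632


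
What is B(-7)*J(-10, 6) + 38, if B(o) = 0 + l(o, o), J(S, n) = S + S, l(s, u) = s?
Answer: 178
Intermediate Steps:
J(S, n) = 2*S
B(o) = o (B(o) = 0 + o = o)
B(-7)*J(-10, 6) + 38 = -14*(-10) + 38 = -7*(-20) + 38 = 140 + 38 = 178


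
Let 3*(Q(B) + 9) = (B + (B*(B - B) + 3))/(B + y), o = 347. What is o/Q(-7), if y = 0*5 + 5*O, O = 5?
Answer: -9369/245 ≈ -38.241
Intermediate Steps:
y = 25 (y = 0*5 + 5*5 = 0 + 25 = 25)
Q(B) = -9 + (3 + B)/(3*(25 + B)) (Q(B) = -9 + ((B + (B*(B - B) + 3))/(B + 25))/3 = -9 + ((B + (B*0 + 3))/(25 + B))/3 = -9 + ((B + (0 + 3))/(25 + B))/3 = -9 + ((B + 3)/(25 + B))/3 = -9 + ((3 + B)/(25 + B))/3 = -9 + (3 + B)/(3*(25 + B)))
o/Q(-7) = 347/((2*(-336 - 13*(-7))/(3*(25 - 7)))) = 347/(((2/3)*(-336 + 91)/18)) = 347/(((2/3)*(1/18)*(-245))) = 347/(-245/27) = 347*(-27/245) = -9369/245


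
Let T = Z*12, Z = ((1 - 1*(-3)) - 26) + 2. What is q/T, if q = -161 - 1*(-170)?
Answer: -3/80 ≈ -0.037500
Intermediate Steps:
Z = -20 (Z = ((1 + 3) - 26) + 2 = (4 - 26) + 2 = -22 + 2 = -20)
T = -240 (T = -20*12 = -240)
q = 9 (q = -161 + 170 = 9)
q/T = 9/(-240) = 9*(-1/240) = -3/80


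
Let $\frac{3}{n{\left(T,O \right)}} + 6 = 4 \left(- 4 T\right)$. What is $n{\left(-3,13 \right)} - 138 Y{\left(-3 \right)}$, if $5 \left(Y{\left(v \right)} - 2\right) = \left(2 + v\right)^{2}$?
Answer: $- \frac{21247}{70} \approx -303.53$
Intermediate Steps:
$n{\left(T,O \right)} = \frac{3}{-6 - 16 T}$ ($n{\left(T,O \right)} = \frac{3}{-6 + 4 \left(- 4 T\right)} = \frac{3}{-6 - 16 T}$)
$Y{\left(v \right)} = 2 + \frac{\left(2 + v\right)^{2}}{5}$
$n{\left(-3,13 \right)} - 138 Y{\left(-3 \right)} = - \frac{3}{6 + 16 \left(-3\right)} - 138 \left(2 + \frac{\left(2 - 3\right)^{2}}{5}\right) = - \frac{3}{6 - 48} - 138 \left(2 + \frac{\left(-1\right)^{2}}{5}\right) = - \frac{3}{-42} - 138 \left(2 + \frac{1}{5} \cdot 1\right) = \left(-3\right) \left(- \frac{1}{42}\right) - 138 \left(2 + \frac{1}{5}\right) = \frac{1}{14} - \frac{1518}{5} = - \frac{21247}{70}$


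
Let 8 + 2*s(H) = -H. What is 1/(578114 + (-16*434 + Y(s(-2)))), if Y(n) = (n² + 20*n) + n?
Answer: 1/571116 ≈ 1.7510e-6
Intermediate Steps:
s(H) = -4 - H/2 (s(H) = -4 + (-H)/2 = -4 - H/2)
Y(n) = n² + 21*n
1/(578114 + (-16*434 + Y(s(-2)))) = 1/(578114 + (-16*434 + (-4 - ½*(-2))*(21 + (-4 - ½*(-2))))) = 1/(578114 + (-6944 + (-4 + 1)*(21 + (-4 + 1)))) = 1/(578114 + (-6944 - 3*(21 - 3))) = 1/(578114 + (-6944 - 3*18)) = 1/(578114 + (-6944 - 54)) = 1/(578114 - 6998) = 1/571116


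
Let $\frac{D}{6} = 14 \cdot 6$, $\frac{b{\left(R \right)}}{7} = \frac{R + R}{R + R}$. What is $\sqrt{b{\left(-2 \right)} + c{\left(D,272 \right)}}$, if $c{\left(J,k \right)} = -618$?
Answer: $i \sqrt{611} \approx 24.718 i$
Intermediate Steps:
$b{\left(R \right)} = 7$ ($b{\left(R \right)} = 7 \frac{R + R}{R + R} = 7 \frac{2 R}{2 R} = 7 \cdot 2 R \frac{1}{2 R} = 7 \cdot 1 = 7$)
$D = 504$ ($D = 6 \cdot 14 \cdot 6 = 6 \cdot 84 = 504$)
$\sqrt{b{\left(-2 \right)} + c{\left(D,272 \right)}} = \sqrt{7 - 618} = \sqrt{-611} = i \sqrt{611}$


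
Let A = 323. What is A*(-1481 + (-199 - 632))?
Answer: -746776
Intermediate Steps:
A*(-1481 + (-199 - 632)) = 323*(-1481 + (-199 - 632)) = 323*(-1481 - 831) = 323*(-2312) = -746776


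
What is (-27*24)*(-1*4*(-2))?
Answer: -5184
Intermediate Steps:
(-27*24)*(-1*4*(-2)) = -(-2592)*(-2) = -648*8 = -5184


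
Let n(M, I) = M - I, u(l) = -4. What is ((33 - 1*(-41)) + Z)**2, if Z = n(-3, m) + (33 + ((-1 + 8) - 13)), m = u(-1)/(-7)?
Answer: 465124/49 ≈ 9492.3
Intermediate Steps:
m = 4/7 (m = -4/(-7) = -4*(-1/7) = 4/7 ≈ 0.57143)
Z = 164/7 (Z = (-3 - 1*4/7) + (33 + ((-1 + 8) - 13)) = (-3 - 4/7) + (33 + (7 - 13)) = -25/7 + (33 - 6) = -25/7 + 27 = 164/7 ≈ 23.429)
((33 - 1*(-41)) + Z)**2 = ((33 - 1*(-41)) + 164/7)**2 = ((33 + 41) + 164/7)**2 = (74 + 164/7)**2 = (682/7)**2 = 465124/49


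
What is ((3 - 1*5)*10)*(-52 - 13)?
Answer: 1300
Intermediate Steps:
((3 - 1*5)*10)*(-52 - 13) = ((3 - 5)*10)*(-65) = -2*10*(-65) = -20*(-65) = 1300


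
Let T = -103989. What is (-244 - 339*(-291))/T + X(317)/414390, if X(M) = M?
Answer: -4527231493/4788000190 ≈ -0.94554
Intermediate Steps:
(-244 - 339*(-291))/T + X(317)/414390 = (-244 - 339*(-291))/(-103989) + 317/414390 = (-244 + 98649)*(-1/103989) + 317*(1/414390) = 98405*(-1/103989) + 317/414390 = -98405/103989 + 317/414390 = -4527231493/4788000190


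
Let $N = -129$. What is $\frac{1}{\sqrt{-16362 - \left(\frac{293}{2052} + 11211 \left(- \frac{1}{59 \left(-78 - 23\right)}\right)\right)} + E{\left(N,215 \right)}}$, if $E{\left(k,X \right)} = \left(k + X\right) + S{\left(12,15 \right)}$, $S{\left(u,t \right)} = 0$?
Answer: $\frac{10411848}{2876578603} - \frac{30 i \sqrt{266505599481}}{2876578603} \approx 0.0036195 - 0.0053839 i$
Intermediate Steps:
$E{\left(k,X \right)} = X + k$ ($E{\left(k,X \right)} = \left(k + X\right) + 0 = \left(X + k\right) + 0 = X + k$)
$\frac{1}{\sqrt{-16362 - \left(\frac{293}{2052} + 11211 \left(- \frac{1}{59 \left(-78 - 23\right)}\right)\right)} + E{\left(N,215 \right)}} = \frac{1}{\sqrt{-16362 - \left(\frac{293}{2052} + 11211 \left(- \frac{1}{59 \left(-78 - 23\right)}\right)\right)} + \left(215 - 129\right)} = \frac{1}{\sqrt{-16362 - \left(\frac{293}{2052} + \frac{11211}{\left(-101\right) \left(-59\right)}\right)} + 86} = \frac{1}{\sqrt{-16362 - \left(\frac{293}{2052} + \frac{11211}{5959}\right)} + 86} = \frac{1}{\sqrt{-16362 - \frac{245059}{121068}} + 86} = \frac{1}{\sqrt{- \frac{1981159675}{121068}} + 86} = \frac{1}{\frac{5 i \sqrt{266505599481}}{20178} + 86} = \frac{1}{86 + \frac{5 i \sqrt{266505599481}}{20178}}$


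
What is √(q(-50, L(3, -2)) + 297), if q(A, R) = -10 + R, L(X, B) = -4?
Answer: √283 ≈ 16.823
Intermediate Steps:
√(q(-50, L(3, -2)) + 297) = √((-10 - 4) + 297) = √(-14 + 297) = √283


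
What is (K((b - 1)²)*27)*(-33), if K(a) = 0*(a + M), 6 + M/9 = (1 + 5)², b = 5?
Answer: 0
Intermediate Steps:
M = 270 (M = -54 + 9*(1 + 5)² = -54 + 9*6² = -54 + 9*36 = -54 + 324 = 270)
K(a) = 0 (K(a) = 0*(a + 270) = 0*(270 + a) = 0)
(K((b - 1)²)*27)*(-33) = (0*27)*(-33) = 0*(-33) = 0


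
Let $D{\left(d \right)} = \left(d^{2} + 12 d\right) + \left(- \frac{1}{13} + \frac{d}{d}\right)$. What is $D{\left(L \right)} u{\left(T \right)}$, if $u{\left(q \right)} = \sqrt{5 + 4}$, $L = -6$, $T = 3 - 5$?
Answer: $- \frac{1368}{13} \approx -105.23$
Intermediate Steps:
$T = -2$
$D{\left(d \right)} = \frac{12}{13} + d^{2} + 12 d$ ($D{\left(d \right)} = \left(d^{2} + 12 d\right) + \left(\left(-1\right) \frac{1}{13} + 1\right) = \left(d^{2} + 12 d\right) + \left(- \frac{1}{13} + 1\right) = \left(d^{2} + 12 d\right) + \frac{12}{13} = \frac{12}{13} + d^{2} + 12 d$)
$u{\left(q \right)} = 3$ ($u{\left(q \right)} = \sqrt{9} = 3$)
$D{\left(L \right)} u{\left(T \right)} = \left(\frac{12}{13} + \left(-6\right)^{2} + 12 \left(-6\right)\right) 3 = \left(\frac{12}{13} + 36 - 72\right) 3 = \left(- \frac{456}{13}\right) 3 = - \frac{1368}{13}$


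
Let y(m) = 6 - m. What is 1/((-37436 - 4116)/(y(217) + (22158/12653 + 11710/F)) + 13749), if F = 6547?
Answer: 17185834245/239730169098937 ≈ 7.1688e-5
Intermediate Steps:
1/((-37436 - 4116)/(y(217) + (22158/12653 + 11710/F)) + 13749) = 1/((-37436 - 4116)/((6 - 1*217) + (22158/12653 + 11710/6547)) + 13749) = 1/(-41552/((6 - 217) + (22158*(1/12653) + 11710*(1/6547))) + 13749) = 1/(-41552/(-211 + (22158/12653 + 11710/6547)) + 13749) = 1/(-41552/(-211 + 293235056/82839191) + 13749) = 1/(-41552/(-17185834245/82839191) + 13749) = 1/(-41552*(-82839191/17185834245) + 13749) = 1/(3442134064432/17185834245 + 13749) = 1/(239730169098937/17185834245) = 17185834245/239730169098937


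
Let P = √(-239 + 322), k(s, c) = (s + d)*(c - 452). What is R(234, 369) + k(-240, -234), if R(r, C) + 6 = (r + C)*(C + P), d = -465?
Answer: 706131 + 603*√83 ≈ 7.1163e+5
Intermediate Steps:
k(s, c) = (-465 + s)*(-452 + c) (k(s, c) = (s - 465)*(c - 452) = (-465 + s)*(-452 + c))
P = √83 ≈ 9.1104
R(r, C) = -6 + (C + r)*(C + √83) (R(r, C) = -6 + (r + C)*(C + √83) = -6 + (C + r)*(C + √83))
R(234, 369) + k(-240, -234) = (-6 + 369² + 369*234 + 369*√83 + 234*√83) + (210180 - 465*(-234) - 452*(-240) - 234*(-240)) = (-6 + 136161 + 86346 + 369*√83 + 234*√83) + (210180 + 108810 + 108480 + 56160) = (222501 + 603*√83) + 483630 = 706131 + 603*√83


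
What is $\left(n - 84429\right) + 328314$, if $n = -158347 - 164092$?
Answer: $-78554$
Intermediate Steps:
$n = -322439$ ($n = -158347 - 164092 = -322439$)
$\left(n - 84429\right) + 328314 = \left(-322439 - 84429\right) + 328314 = -406868 + 328314 = -78554$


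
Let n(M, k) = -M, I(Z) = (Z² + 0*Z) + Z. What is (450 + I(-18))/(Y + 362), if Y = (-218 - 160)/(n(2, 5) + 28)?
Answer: 9828/4517 ≈ 2.1758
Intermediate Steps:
I(Z) = Z + Z² (I(Z) = (Z² + 0) + Z = Z² + Z = Z + Z²)
Y = -189/13 (Y = (-218 - 160)/(-1*2 + 28) = -378/(-2 + 28) = -378/26 = -378*1/26 = -189/13 ≈ -14.538)
(450 + I(-18))/(Y + 362) = (450 - 18*(1 - 18))/(-189/13 + 362) = (450 - 18*(-17))/(4517/13) = (450 + 306)*(13/4517) = 756*(13/4517) = 9828/4517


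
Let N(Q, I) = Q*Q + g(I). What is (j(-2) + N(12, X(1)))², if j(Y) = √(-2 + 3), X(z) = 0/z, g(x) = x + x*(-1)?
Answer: 21025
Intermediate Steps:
g(x) = 0 (g(x) = x - x = 0)
X(z) = 0
N(Q, I) = Q² (N(Q, I) = Q*Q + 0 = Q² + 0 = Q²)
j(Y) = 1 (j(Y) = √1 = 1)
(j(-2) + N(12, X(1)))² = (1 + 12²)² = (1 + 144)² = 145² = 21025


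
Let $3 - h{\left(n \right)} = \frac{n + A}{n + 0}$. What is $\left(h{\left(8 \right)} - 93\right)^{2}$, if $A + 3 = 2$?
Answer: $\frac{528529}{64} \approx 8258.3$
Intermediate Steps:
$A = -1$ ($A = -3 + 2 = -1$)
$h{\left(n \right)} = 3 - \frac{-1 + n}{n}$ ($h{\left(n \right)} = 3 - \frac{n - 1}{n + 0} = 3 - \frac{-1 + n}{n}$)
$\left(h{\left(8 \right)} - 93\right)^{2} = \left(\left(2 + \frac{1}{8}\right) - 93\right)^{2} = \left(\frac{17}{8} - 93\right)^{2} = \left(- \frac{727}{8}\right)^{2} = \frac{528529}{64}$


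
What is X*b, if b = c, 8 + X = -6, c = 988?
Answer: -13832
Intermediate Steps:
X = -14 (X = -8 - 6 = -14)
b = 988
X*b = -14*988 = -13832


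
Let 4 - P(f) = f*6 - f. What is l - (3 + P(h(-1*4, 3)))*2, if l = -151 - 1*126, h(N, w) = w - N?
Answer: -221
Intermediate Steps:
P(f) = 4 - 5*f (P(f) = 4 - (f*6 - f) = 4 - (6*f - f) = 4 - 5*f)
l = -277 (l = -151 - 126 = -277)
l - (3 + P(h(-1*4, 3)))*2 = -277 - (3 + (4 - 5*(3 - (-1)*4)))*2 = -277 - (3 + (4 - 5*(3 - 1*(-4))))*2 = -277 - (3 + (4 - 5*(3 + 4)))*2 = -277 - (3 + (4 - 5*7))*2 = -277 - (3 + (4 - 35))*2 = -277 - (3 - 31)*2 = -277 - (-28)*2 = -277 - 1*(-56) = -277 + 56 = -221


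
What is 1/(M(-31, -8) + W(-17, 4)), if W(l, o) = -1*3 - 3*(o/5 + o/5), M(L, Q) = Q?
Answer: -5/79 ≈ -0.063291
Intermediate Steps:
W(l, o) = -3 - 6*o/5 (W(l, o) = -3 - 3*(o*(⅕) + o*(⅕)) = -3 - 3*(o/5 + o/5) = -3 - 6*o/5)
1/(M(-31, -8) + W(-17, 4)) = 1/(-8 + (-3 - 6/5*4)) = 1/(-8 + (-3 - 24/5)) = 1/(-8 - 39/5) = 1/(-79/5) = -5/79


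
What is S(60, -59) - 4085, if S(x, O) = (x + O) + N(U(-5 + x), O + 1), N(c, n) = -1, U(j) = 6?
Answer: -4085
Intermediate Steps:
S(x, O) = -1 + O + x (S(x, O) = (x + O) - 1 = (O + x) - 1 = -1 + O + x)
S(60, -59) - 4085 = (-1 - 59 + 60) - 4085 = 0 - 4085 = -4085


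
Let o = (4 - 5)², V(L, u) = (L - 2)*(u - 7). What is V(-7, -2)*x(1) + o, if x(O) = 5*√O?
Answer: 406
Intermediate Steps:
V(L, u) = (-7 + u)*(-2 + L) (V(L, u) = (-2 + L)*(-7 + u) = (-7 + u)*(-2 + L))
o = 1 (o = (-1)² = 1)
V(-7, -2)*x(1) + o = (14 - 7*(-7) - 2*(-2) - 7*(-2))*(5*√1) + 1 = (14 + 49 + 4 + 14)*(5*1) + 1 = 81*5 + 1 = 405 + 1 = 406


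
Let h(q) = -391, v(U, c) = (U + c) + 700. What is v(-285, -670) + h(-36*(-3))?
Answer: -646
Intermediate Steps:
v(U, c) = 700 + U + c
v(-285, -670) + h(-36*(-3)) = (700 - 285 - 670) - 391 = -255 - 391 = -646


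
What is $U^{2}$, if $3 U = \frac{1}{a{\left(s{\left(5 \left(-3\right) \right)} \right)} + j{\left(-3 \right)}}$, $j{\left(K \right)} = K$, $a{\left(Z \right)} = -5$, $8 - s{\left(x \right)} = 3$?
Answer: $\frac{1}{576} \approx 0.0017361$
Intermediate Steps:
$s{\left(x \right)} = 5$ ($s{\left(x \right)} = 8 - 3 = 5$)
$U = - \frac{1}{24}$ ($U = \frac{1}{3 \left(-5 - 3\right)} = \frac{1}{3 \left(-8\right)} = \frac{1}{3} \left(- \frac{1}{8}\right) = - \frac{1}{24} \approx -0.041667$)
$U^{2} = \left(- \frac{1}{24}\right)^{2} = \frac{1}{576}$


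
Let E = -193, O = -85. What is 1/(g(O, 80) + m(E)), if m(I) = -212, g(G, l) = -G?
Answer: -1/127 ≈ -0.0078740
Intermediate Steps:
1/(g(O, 80) + m(E)) = 1/(-1*(-85) - 212) = 1/(85 - 212) = 1/(-127) = -1/127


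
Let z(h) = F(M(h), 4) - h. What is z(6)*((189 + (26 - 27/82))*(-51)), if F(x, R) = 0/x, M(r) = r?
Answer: 2693259/41 ≈ 65689.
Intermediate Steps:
F(x, R) = 0
z(h) = -h (z(h) = 0 - h = -h)
z(6)*((189 + (26 - 27/82))*(-51)) = (-1*6)*((189 + (26 - 27/82))*(-51)) = -6*(189 + (26 - 27*1/82))*(-51) = -6*(189 + (26 - 27/82))*(-51) = -6*(189 + 2105/82)*(-51) = -52809*(-51)/41 = -6*(-897753/82) = 2693259/41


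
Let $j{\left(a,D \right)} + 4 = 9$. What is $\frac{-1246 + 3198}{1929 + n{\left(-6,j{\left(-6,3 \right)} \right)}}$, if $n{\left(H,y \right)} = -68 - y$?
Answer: $\frac{61}{58} \approx 1.0517$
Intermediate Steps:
$j{\left(a,D \right)} = 5$ ($j{\left(a,D \right)} = -4 + 9 = 5$)
$\frac{-1246 + 3198}{1929 + n{\left(-6,j{\left(-6,3 \right)} \right)}} = \frac{-1246 + 3198}{1929 - 73} = \frac{1952}{1929 - 73} = \frac{1952}{1856} = 1952 \cdot \frac{1}{1856} = \frac{61}{58}$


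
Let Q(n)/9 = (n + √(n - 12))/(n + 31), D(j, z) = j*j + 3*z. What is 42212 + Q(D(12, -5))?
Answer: 6755081/160 + 27*√13/160 ≈ 42220.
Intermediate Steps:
D(j, z) = j² + 3*z
Q(n) = 9*(n + √(-12 + n))/(31 + n) (Q(n) = 9*((n + √(n - 12))/(n + 31)) = 9*((n + √(-12 + n))/(31 + n)) = 9*(n + √(-12 + n))/(31 + n))
42212 + Q(D(12, -5)) = 42212 + 9*((12² + 3*(-5)) + √(-12 + (12² + 3*(-5))))/(31 + (12² + 3*(-5))) = 42212 + 9*((144 - 15) + √(-12 + (144 - 15)))/(31 + (144 - 15)) = 42212 + 9*(129 + √(-12 + 129))/(31 + 129) = 42212 + 9*(129 + √117)/160 = 42212 + 9*(1/160)*(129 + 3*√13) = 42212 + (1161/160 + 27*√13/160) = 6755081/160 + 27*√13/160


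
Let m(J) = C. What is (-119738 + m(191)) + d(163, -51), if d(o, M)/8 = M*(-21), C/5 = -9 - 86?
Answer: -111645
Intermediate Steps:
C = -475 (C = 5*(-9 - 86) = 5*(-95) = -475)
m(J) = -475
d(o, M) = -168*M (d(o, M) = 8*(M*(-21)) = 8*(-21*M) = -168*M)
(-119738 + m(191)) + d(163, -51) = (-119738 - 475) - 168*(-51) = -120213 + 8568 = -111645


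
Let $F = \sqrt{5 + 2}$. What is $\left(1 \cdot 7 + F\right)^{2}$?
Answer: $\left(7 + \sqrt{7}\right)^{2} \approx 93.041$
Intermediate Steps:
$F = \sqrt{7} \approx 2.6458$
$\left(1 \cdot 7 + F\right)^{2} = \left(1 \cdot 7 + \sqrt{7}\right)^{2} = \left(7 + \sqrt{7}\right)^{2}$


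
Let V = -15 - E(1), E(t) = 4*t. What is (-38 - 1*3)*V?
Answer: 779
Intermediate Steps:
V = -19 (V = -15 - 4 = -19)
(-38 - 1*3)*V = (-38 - 1*3)*(-19) = (-38 - 3)*(-19) = -41*(-19) = 779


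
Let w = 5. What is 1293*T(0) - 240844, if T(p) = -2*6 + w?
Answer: -249895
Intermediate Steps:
T(p) = -7 (T(p) = -2*6 + 5 = -12 + 5 = -7)
1293*T(0) - 240844 = 1293*(-7) - 240844 = -9051 - 240844 = -249895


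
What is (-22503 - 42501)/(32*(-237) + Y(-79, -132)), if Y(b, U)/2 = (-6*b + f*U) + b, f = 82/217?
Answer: 7052934/747973 ≈ 9.4294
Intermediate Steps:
f = 82/217 (f = 82*(1/217) = 82/217 ≈ 0.37788)
Y(b, U) = -10*b + 164*U/217 (Y(b, U) = 2*((-6*b + 82*U/217) + b) = 2*(-5*b + 82*U/217) = -10*b + 164*U/217)
(-22503 - 42501)/(32*(-237) + Y(-79, -132)) = (-22503 - 42501)/(32*(-237) + (-10*(-79) + (164/217)*(-132))) = -65004/(-7584 + (790 - 21648/217)) = -65004/(-7584 + 149782/217) = -65004/(-1495946/217) = -65004*(-217/1495946) = 7052934/747973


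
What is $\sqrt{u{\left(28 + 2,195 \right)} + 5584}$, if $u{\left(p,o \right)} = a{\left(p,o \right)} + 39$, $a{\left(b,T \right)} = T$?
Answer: $\sqrt{5818} \approx 76.276$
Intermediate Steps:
$u{\left(p,o \right)} = 39 + o$ ($u{\left(p,o \right)} = o + 39 = 39 + o$)
$\sqrt{u{\left(28 + 2,195 \right)} + 5584} = \sqrt{\left(39 + 195\right) + 5584} = \sqrt{234 + 5584} = \sqrt{5818}$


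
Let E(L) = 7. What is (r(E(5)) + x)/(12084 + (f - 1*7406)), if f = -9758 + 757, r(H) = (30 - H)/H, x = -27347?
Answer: 63802/10087 ≈ 6.3252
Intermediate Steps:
r(H) = (30 - H)/H
f = -9001
(r(E(5)) + x)/(12084 + (f - 1*7406)) = ((30 - 1*7)/7 - 27347)/(12084 + (-9001 - 1*7406)) = ((30 - 7)/7 - 27347)/(12084 + (-9001 - 7406)) = ((⅐)*23 - 27347)/(12084 - 16407) = (23/7 - 27347)/(-4323) = -191406/7*(-1/4323) = 63802/10087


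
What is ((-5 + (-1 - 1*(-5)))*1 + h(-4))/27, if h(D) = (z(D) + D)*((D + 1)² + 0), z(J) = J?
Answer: -73/27 ≈ -2.7037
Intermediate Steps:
h(D) = 2*D*(1 + D)² (h(D) = (D + D)*((D + 1)² + 0) = (2*D)*((1 + D)² + 0) = (2*D)*(1 + D)² = 2*D*(1 + D)²)
((-5 + (-1 - 1*(-5)))*1 + h(-4))/27 = ((-5 + (-1 - 1*(-5)))*1 + 2*(-4)*(1 - 4)²)/27 = ((-5 + (-1 + 5))*1 + 2*(-4)*(-3)²)/27 = ((-5 + 4)*1 + 2*(-4)*9)/27 = (-1*1 - 72)/27 = (-1 - 72)/27 = (1/27)*(-73) = -73/27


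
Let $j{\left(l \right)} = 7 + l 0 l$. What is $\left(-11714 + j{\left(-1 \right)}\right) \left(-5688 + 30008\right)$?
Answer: $-284714240$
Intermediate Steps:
$j{\left(l \right)} = 7$ ($j{\left(l \right)} = 7 + l 0 = 7 + 0 = 7$)
$\left(-11714 + j{\left(-1 \right)}\right) \left(-5688 + 30008\right) = \left(-11714 + 7\right) \left(-5688 + 30008\right) = \left(-11707\right) 24320 = -284714240$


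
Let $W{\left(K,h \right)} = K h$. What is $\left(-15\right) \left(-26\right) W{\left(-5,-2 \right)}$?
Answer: $3900$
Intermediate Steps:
$\left(-15\right) \left(-26\right) W{\left(-5,-2 \right)} = \left(-15\right) \left(-26\right) \left(\left(-5\right) \left(-2\right)\right) = 390 \cdot 10 = 3900$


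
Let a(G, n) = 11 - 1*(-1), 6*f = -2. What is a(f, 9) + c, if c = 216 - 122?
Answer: 106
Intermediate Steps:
f = -⅓ (f = (⅙)*(-2) = -⅓ ≈ -0.33333)
a(G, n) = 12 (a(G, n) = 11 + 1 = 12)
c = 94
a(f, 9) + c = 12 + 94 = 106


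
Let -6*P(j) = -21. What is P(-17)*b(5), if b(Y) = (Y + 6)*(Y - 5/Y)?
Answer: 154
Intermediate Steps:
P(j) = 7/2 (P(j) = -⅙*(-21) = 7/2)
b(Y) = (6 + Y)*(Y - 5/Y)
P(-17)*b(5) = 7*(-5 + 5² - 30/5 + 6*5)/2 = 7*(-5 + 25 - 30*⅕ + 30)/2 = 7*(-5 + 25 - 6 + 30)/2 = (7/2)*44 = 154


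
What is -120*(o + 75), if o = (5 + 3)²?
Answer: -16680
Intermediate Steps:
o = 64 (o = 8² = 64)
-120*(o + 75) = -120*(64 + 75) = -120*139 = -16680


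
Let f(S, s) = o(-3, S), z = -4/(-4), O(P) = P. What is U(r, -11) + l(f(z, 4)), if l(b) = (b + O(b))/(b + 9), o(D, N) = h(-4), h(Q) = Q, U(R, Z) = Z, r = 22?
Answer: -63/5 ≈ -12.600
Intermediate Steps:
o(D, N) = -4
z = 1 (z = -4*(-¼) = 1)
f(S, s) = -4
l(b) = 2*b/(9 + b) (l(b) = (b + b)/(b + 9) = (2*b)/(9 + b) = 2*b/(9 + b))
U(r, -11) + l(f(z, 4)) = -11 + 2*(-4)/(9 - 4) = -11 + 2*(-4)/5 = -11 + 2*(-4)*(⅕) = -11 - 8/5 = -63/5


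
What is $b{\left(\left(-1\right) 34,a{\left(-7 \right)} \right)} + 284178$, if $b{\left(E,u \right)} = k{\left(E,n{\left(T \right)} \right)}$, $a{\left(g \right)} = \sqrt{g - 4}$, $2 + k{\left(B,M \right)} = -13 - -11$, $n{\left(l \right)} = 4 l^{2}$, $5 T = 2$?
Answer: $284174$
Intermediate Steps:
$T = \frac{2}{5}$ ($T = \frac{1}{5} \cdot 2 = \frac{2}{5} \approx 0.4$)
$k{\left(B,M \right)} = -4$ ($k{\left(B,M \right)} = -2 - 2 = -4$)
$a{\left(g \right)} = \sqrt{-4 + g}$
$b{\left(E,u \right)} = -4$
$b{\left(\left(-1\right) 34,a{\left(-7 \right)} \right)} + 284178 = -4 + 284178 = 284174$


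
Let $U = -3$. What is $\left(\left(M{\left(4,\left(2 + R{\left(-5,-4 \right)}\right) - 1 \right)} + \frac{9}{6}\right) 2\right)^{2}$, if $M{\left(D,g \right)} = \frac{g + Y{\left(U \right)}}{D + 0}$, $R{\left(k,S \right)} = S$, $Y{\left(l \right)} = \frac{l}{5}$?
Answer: $\frac{36}{25} \approx 1.44$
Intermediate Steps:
$Y{\left(l \right)} = \frac{l}{5}$ ($Y{\left(l \right)} = l \frac{1}{5} = \frac{l}{5}$)
$M{\left(D,g \right)} = \frac{- \frac{3}{5} + g}{D}$ ($M{\left(D,g \right)} = \frac{g + \frac{1}{5} \left(-3\right)}{D + 0} = \frac{g - \frac{3}{5}}{D} = \frac{- \frac{3}{5} + g}{D}$)
$\left(\left(M{\left(4,\left(2 + R{\left(-5,-4 \right)}\right) - 1 \right)} + \frac{9}{6}\right) 2\right)^{2} = \left(\left(\frac{- \frac{3}{5} + \left(\left(2 - 4\right) - 1\right)}{4} + \frac{9}{6}\right) 2\right)^{2} = \left(\left(\frac{- \frac{3}{5} - 3}{4} + 9 \cdot \frac{1}{6}\right) 2\right)^{2} = \left(\left(\frac{- \frac{3}{5} - 3}{4} + \frac{3}{2}\right) 2\right)^{2} = \left(\left(\frac{1}{4} \left(- \frac{18}{5}\right) + \frac{3}{2}\right) 2\right)^{2} = \left(\left(- \frac{9}{10} + \frac{3}{2}\right) 2\right)^{2} = \left(\frac{3}{5} \cdot 2\right)^{2} = \left(\frac{6}{5}\right)^{2} = \frac{36}{25}$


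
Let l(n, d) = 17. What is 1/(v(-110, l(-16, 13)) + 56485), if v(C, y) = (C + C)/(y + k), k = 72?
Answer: 89/5026945 ≈ 1.7705e-5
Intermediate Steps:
v(C, y) = 2*C/(72 + y) (v(C, y) = (C + C)/(y + 72) = (2*C)/(72 + y) = 2*C/(72 + y))
1/(v(-110, l(-16, 13)) + 56485) = 1/(2*(-110)/(72 + 17) + 56485) = 1/(2*(-110)/89 + 56485) = 1/(2*(-110)*(1/89) + 56485) = 1/(-220/89 + 56485) = 1/(5026945/89) = 89/5026945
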